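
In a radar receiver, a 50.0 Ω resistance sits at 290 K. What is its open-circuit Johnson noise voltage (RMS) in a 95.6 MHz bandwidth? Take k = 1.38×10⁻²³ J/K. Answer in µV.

8.75 µV

V_n = √(4kTRB)
4kTRB = 4 × 1.38×10⁻²³ × 290 × 5.00×10¹ × 9.56×10⁷ = 7.65×10⁻¹¹ V²
V_n = √(7.65×10⁻¹¹) = 8.75×10⁻⁶ V = 8.75 µV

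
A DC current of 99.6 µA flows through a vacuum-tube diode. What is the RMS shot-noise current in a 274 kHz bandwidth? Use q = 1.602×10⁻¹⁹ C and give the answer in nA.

2.96 nA

I_n = √(2qI·B)
2qI·B = 2 × 1.602×10⁻¹⁹ × 9.96×10⁻⁵ × 2.74×10⁵ = 8.74×10⁻¹⁸ A²
I_n = √(8.74×10⁻¹⁸) = 2.96×10⁻⁹ A = 2.96 nA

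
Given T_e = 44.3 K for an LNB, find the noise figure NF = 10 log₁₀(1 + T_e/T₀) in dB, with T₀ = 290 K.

F = 1 + T_e/T₀ = 1 + 44.3/290 = 1.15276
NF = 10 log₁₀(1.15276) = 0.617 dB

0.617 dB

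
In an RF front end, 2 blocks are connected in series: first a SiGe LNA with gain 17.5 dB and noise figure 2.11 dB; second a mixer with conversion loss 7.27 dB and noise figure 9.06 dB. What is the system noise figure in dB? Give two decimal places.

Convert to linear (a loss of L dB is a gain of −L dB): F_i = 10^(NF_i/10), G_i = 10^(G_i,dB/10)
  Stage 1: F_1 = 10^(2.11/10) = 1.626, G_1 = 10^(17.5/10) = 56.23
  Stage 2: F_2 = 10^(9.06/10) = 8.054, G_2 = 10^(−7.27/10) = 0.1875
Friis cascade:
  F = 1.626 + (8.054 − 1)/56.23 = 1.751
NF = 10 log₁₀(1.751) = 2.43 dB

2.43 dB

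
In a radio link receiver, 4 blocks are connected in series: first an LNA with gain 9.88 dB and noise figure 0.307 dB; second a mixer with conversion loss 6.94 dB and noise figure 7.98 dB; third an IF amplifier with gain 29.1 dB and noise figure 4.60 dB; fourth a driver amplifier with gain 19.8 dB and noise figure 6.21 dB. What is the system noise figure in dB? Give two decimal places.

Convert to linear (a loss of L dB is a gain of −L dB): F_i = 10^(NF_i/10), G_i = 10^(G_i,dB/10)
  Stage 1: F_1 = 10^(0.307/10) = 1.073, G_1 = 10^(9.88/10) = 9.727
  Stage 2: F_2 = 10^(7.98/10) = 6.281, G_2 = 10^(−6.94/10) = 0.2023
  Stage 3: F_3 = 10^(4.60/10) = 2.884, G_3 = 10^(29.1/10) = 812.8
  Stage 4: F_4 = 10^(6.21/10) = 4.178, G_4 = 10^(19.8/10) = 95.50
Friis cascade:
  F = 1.073 + (6.281 − 1)/9.727 + (2.884 − 1)/1.968 + (4.178 − 1)/1600 = 2.575
NF = 10 log₁₀(2.575) = 4.11 dB

4.11 dB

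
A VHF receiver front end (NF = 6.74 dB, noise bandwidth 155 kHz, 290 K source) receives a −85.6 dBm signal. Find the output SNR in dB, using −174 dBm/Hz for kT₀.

Noise floor: N = −174 + 10 log₁₀(B) + NF
10 log₁₀(1.55×10⁵) = 51.9 dB
N = −174 + 51.9 + 6.74 = −115.36 dBm
SNR = P_sig − N = −85.6 − (−115.36) = 29.76 dB → 29.8 dB

29.8 dB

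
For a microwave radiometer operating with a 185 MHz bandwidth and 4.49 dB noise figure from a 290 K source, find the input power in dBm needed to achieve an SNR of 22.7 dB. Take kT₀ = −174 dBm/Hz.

Sensitivity = −174 + 10 log₁₀(B) + NF + SNR_min
= −174 + 82.67 + 4.49 + 22.7
= −64.14 dBm → −64.1 dBm

−64.1 dBm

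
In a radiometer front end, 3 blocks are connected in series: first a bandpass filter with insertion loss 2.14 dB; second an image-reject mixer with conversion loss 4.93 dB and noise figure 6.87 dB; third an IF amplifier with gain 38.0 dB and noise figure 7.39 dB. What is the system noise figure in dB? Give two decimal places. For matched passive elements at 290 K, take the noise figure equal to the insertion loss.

14.88 dB

Convert to linear (a loss of L dB is a gain of −L dB): F_i = 10^(NF_i/10), G_i = 10^(G_i,dB/10)
  Stage 1: F_1 = 10^(2.14/10) = 1.637, G_1 = 10^(−2.14/10) = 0.6109
  Stage 2: F_2 = 10^(6.87/10) = 4.864, G_2 = 10^(−4.93/10) = 0.3214
  Stage 3: F_3 = 10^(7.39/10) = 5.483, G_3 = 10^(38.0/10) = 6310
Friis cascade:
  F = 1.637 + (4.864 − 1)/0.6109 + (5.483 − 1)/0.1963 = 30.79
NF = 10 log₁₀(30.79) = 14.88 dB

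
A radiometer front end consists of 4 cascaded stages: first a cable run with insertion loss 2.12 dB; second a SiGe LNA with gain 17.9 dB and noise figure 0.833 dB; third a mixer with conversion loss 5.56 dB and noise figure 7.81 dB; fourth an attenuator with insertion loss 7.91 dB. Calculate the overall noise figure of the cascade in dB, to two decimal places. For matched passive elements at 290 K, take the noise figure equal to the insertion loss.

Convert to linear (a loss of L dB is a gain of −L dB): F_i = 10^(NF_i/10), G_i = 10^(G_i,dB/10)
  Stage 1: F_1 = 10^(2.12/10) = 1.629, G_1 = 10^(−2.12/10) = 0.6138
  Stage 2: F_2 = 10^(0.833/10) = 1.211, G_2 = 10^(17.9/10) = 61.66
  Stage 3: F_3 = 10^(7.81/10) = 6.039, G_3 = 10^(−5.56/10) = 0.2780
  Stage 4: F_4 = 10^(7.91/10) = 6.180, G_4 = 10^(−7.91/10) = 0.1618
Friis cascade:
  F = 1.629 + (1.211 − 1)/0.6138 + (6.039 − 1)/37.84 + (6.180 − 1)/10.52 = 2.599
NF = 10 log₁₀(2.599) = 4.15 dB

4.15 dB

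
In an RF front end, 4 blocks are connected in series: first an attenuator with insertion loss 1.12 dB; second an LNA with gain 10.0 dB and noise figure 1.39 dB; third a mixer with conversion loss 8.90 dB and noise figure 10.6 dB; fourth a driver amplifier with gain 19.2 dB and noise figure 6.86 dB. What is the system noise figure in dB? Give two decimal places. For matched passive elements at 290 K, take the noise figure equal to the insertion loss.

Convert to linear (a loss of L dB is a gain of −L dB): F_i = 10^(NF_i/10), G_i = 10^(G_i,dB/10)
  Stage 1: F_1 = 10^(1.12/10) = 1.294, G_1 = 10^(−1.12/10) = 0.7727
  Stage 2: F_2 = 10^(1.39/10) = 1.377, G_2 = 10^(10.0/10) = 10.00
  Stage 3: F_3 = 10^(10.6/10) = 11.48, G_3 = 10^(−8.90/10) = 0.1288
  Stage 4: F_4 = 10^(6.86/10) = 4.853, G_4 = 10^(19.2/10) = 83.18
Friis cascade:
  F = 1.294 + (1.377 − 1)/0.7727 + (11.48 − 1)/7.727 + (4.853 − 1)/0.9954 = 7.010
NF = 10 log₁₀(7.010) = 8.46 dB

8.46 dB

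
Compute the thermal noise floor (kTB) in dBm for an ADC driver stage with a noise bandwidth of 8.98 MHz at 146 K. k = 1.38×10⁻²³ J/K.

−107.4 dBm

P_n = kTB = 1.38×10⁻²³ × 146 × 8.98×10⁶ = 1.81×10⁻¹⁴ W
In dBm: 10 log₁₀(1.81×10⁻¹⁴ / 10⁻³) = −107.4 dBm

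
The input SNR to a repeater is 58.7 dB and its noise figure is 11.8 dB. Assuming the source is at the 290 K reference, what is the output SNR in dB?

By definition F = SNR_in/SNR_out, so in dB: SNR_out = SNR_in − NF
SNR_out = 58.7 − 11.8 = 46.9 dB

46.9 dB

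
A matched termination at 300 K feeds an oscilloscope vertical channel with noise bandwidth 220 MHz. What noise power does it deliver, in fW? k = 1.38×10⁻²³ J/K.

911 fW

P_n = kTB = 1.38×10⁻²³ × 300 × 2.20×10⁸ = 9.11×10⁻¹³ W = 911 fW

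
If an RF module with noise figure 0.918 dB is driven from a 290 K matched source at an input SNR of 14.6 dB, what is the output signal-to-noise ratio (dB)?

13.682 dB

By definition F = SNR_in/SNR_out, so in dB: SNR_out = SNR_in − NF
SNR_out = 14.6 − 0.918 = 13.682 dB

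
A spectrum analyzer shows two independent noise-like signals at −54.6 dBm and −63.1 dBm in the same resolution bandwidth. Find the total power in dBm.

Convert to linear, add, convert back:
P₁ = 3.47×10⁻⁹ W, P₂ = 4.90×10⁻¹⁰ W
P_tot = 3.96×10⁻⁹ W → 10 log₁₀(P_tot / 10⁻³) = −54.0 dBm

−54.0 dBm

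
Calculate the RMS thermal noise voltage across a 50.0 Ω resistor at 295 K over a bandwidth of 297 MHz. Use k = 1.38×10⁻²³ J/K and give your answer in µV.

15.6 µV

V_n = √(4kTRB)
4kTRB = 4 × 1.38×10⁻²³ × 295 × 5.00×10¹ × 2.97×10⁸ = 2.42×10⁻¹⁰ V²
V_n = √(2.42×10⁻¹⁰) = 1.56×10⁻⁵ V = 15.6 µV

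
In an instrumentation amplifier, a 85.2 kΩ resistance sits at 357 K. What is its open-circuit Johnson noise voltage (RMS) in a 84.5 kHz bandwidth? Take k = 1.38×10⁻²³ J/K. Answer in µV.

11.9 µV

V_n = √(4kTRB)
4kTRB = 4 × 1.38×10⁻²³ × 357 × 8.52×10⁴ × 8.45×10⁴ = 1.42×10⁻¹⁰ V²
V_n = √(1.42×10⁻¹⁰) = 1.19×10⁻⁵ V = 11.9 µV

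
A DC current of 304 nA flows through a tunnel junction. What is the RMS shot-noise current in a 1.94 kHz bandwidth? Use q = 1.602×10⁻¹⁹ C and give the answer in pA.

I_n = √(2qI·B)
2qI·B = 2 × 1.602×10⁻¹⁹ × 3.04×10⁻⁷ × 1.94×10³ = 1.89×10⁻²² A²
I_n = √(1.89×10⁻²²) = 1.37×10⁻¹¹ A = 13.7 pA

13.7 pA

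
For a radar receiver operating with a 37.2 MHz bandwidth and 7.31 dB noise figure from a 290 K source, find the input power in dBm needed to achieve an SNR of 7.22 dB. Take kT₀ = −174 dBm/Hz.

−83.8 dBm

Sensitivity = −174 + 10 log₁₀(B) + NF + SNR_min
= −174 + 75.71 + 7.31 + 7.22
= −83.76 dBm → −83.8 dBm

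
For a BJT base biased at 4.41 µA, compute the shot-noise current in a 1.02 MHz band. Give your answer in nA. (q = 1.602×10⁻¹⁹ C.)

1.20 nA

I_n = √(2qI·B)
2qI·B = 2 × 1.602×10⁻¹⁹ × 4.41×10⁻⁶ × 1.02×10⁶ = 1.44×10⁻¹⁸ A²
I_n = √(1.44×10⁻¹⁸) = 1.20×10⁻⁹ A = 1.20 nA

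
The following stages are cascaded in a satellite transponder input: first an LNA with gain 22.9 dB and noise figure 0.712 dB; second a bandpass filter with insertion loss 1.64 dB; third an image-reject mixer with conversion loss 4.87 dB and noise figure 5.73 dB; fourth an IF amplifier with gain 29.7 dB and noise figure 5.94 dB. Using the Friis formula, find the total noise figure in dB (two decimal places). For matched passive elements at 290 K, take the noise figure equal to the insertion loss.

1.03 dB

Convert to linear (a loss of L dB is a gain of −L dB): F_i = 10^(NF_i/10), G_i = 10^(G_i,dB/10)
  Stage 1: F_1 = 10^(0.712/10) = 1.178, G_1 = 10^(22.9/10) = 195.0
  Stage 2: F_2 = 10^(1.64/10) = 1.459, G_2 = 10^(−1.64/10) = 0.6855
  Stage 3: F_3 = 10^(5.73/10) = 3.741, G_3 = 10^(−4.87/10) = 0.3258
  Stage 4: F_4 = 10^(5.94/10) = 3.926, G_4 = 10^(29.7/10) = 933.3
Friis cascade:
  F = 1.178 + (1.459 − 1)/195.0 + (3.741 − 1)/133.7 + (3.926 − 1)/43.55 = 1.268
NF = 10 log₁₀(1.268) = 1.03 dB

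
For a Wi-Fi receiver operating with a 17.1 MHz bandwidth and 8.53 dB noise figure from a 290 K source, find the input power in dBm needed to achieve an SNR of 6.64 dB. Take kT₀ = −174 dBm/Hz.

Sensitivity = −174 + 10 log₁₀(B) + NF + SNR_min
= −174 + 72.33 + 8.53 + 6.64
= −86.50 dBm → −86.5 dBm

−86.5 dBm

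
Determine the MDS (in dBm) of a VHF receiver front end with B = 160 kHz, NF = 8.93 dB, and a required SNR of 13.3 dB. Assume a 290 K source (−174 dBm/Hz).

−99.7 dBm

Sensitivity = −174 + 10 log₁₀(B) + NF + SNR_min
= −174 + 52.04 + 8.93 + 13.3
= −99.73 dBm → −99.7 dBm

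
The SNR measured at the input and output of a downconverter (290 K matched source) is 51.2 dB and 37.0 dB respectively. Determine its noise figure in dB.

NF (dB) = SNR_in(dB) − SNR_out(dB) when the source is at T₀
NF = 51.2 − 37.0 = 14.2 dB

14.2 dB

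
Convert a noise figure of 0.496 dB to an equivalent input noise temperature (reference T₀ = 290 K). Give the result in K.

F = 10^(0.496/10) = 1.12099
T_e = (F − 1)·T₀ = (1.12099 − 1) × 290 = 35.1 K

35.1 K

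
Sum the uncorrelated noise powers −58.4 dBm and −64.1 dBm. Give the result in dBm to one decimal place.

Convert to linear, add, convert back:
P₁ = 1.45×10⁻⁹ W, P₂ = 3.89×10⁻¹⁰ W
P_tot = 1.83×10⁻⁹ W → 10 log₁₀(P_tot / 10⁻³) = −57.4 dBm

−57.4 dBm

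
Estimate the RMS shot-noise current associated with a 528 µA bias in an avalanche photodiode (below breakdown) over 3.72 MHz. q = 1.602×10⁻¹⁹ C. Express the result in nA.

25.1 nA

I_n = √(2qI·B)
2qI·B = 2 × 1.602×10⁻¹⁹ × 5.28×10⁻⁴ × 3.72×10⁶ = 6.29×10⁻¹⁶ A²
I_n = √(6.29×10⁻¹⁶) = 2.51×10⁻⁸ A = 25.1 nA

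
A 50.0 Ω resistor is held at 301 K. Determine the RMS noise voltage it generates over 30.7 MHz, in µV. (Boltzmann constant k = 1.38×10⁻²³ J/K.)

V_n = √(4kTRB)
4kTRB = 4 × 1.38×10⁻²³ × 301 × 5.00×10¹ × 3.07×10⁷ = 2.55×10⁻¹¹ V²
V_n = √(2.55×10⁻¹¹) = 5.05×10⁻⁶ V = 5.05 µV

5.05 µV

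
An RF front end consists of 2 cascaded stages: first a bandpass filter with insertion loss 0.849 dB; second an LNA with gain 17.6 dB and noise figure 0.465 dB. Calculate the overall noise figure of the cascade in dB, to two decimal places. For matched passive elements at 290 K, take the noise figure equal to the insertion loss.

1.31 dB

Convert to linear (a loss of L dB is a gain of −L dB): F_i = 10^(NF_i/10), G_i = 10^(G_i,dB/10)
  Stage 1: F_1 = 10^(0.849/10) = 1.216, G_1 = 10^(−0.849/10) = 0.8224
  Stage 2: F_2 = 10^(0.465/10) = 1.113, G_2 = 10^(17.6/10) = 57.54
Friis cascade:
  F = 1.216 + (1.113 − 1)/0.8224 = 1.353
NF = 10 log₁₀(1.353) = 1.31 dB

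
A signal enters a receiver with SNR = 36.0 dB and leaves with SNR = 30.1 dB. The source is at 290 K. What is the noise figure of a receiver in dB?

NF (dB) = SNR_in(dB) − SNR_out(dB) when the source is at T₀
NF = 36.0 − 30.1 = 5.9 dB

5.9 dB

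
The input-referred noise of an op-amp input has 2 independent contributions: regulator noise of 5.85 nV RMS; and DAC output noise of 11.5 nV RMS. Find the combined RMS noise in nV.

Uncorrelated sources add in power (mean-square): V_tot = √(ΣV_i²)
V_tot = √[(5.85×10⁻⁹)² + (1.15×10⁻⁸)²] = 1.29×10⁻⁸ V = 12.9 nV

12.9 nV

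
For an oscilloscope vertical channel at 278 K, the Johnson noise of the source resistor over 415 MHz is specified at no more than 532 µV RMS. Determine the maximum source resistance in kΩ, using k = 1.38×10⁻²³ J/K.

44.4 kΩ

Johnson–Nyquist: V_n = √(4kTRB) ⇒ R = V_n² / (4kTB)
4kTB = 4 × 1.38×10⁻²³ × 278 × 4.15×10⁸ = 6.37×10⁻¹²
R = (5.32×10⁻⁴)² / 6.37×10⁻¹² = 4.44×10⁴ Ω = 44.4 kΩ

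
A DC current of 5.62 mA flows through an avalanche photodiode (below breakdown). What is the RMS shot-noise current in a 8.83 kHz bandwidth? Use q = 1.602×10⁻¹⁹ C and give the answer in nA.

3.99 nA

I_n = √(2qI·B)
2qI·B = 2 × 1.602×10⁻¹⁹ × 5.62×10⁻³ × 8.83×10³ = 1.59×10⁻¹⁷ A²
I_n = √(1.59×10⁻¹⁷) = 3.99×10⁻⁹ A = 3.99 nA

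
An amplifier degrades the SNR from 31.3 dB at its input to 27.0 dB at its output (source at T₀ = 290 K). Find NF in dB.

4.3 dB

NF (dB) = SNR_in(dB) − SNR_out(dB) when the source is at T₀
NF = 31.3 − 27.0 = 4.3 dB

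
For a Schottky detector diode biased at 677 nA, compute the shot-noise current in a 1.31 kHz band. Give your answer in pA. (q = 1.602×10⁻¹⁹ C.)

16.9 pA

I_n = √(2qI·B)
2qI·B = 2 × 1.602×10⁻¹⁹ × 6.77×10⁻⁷ × 1.31×10³ = 2.84×10⁻²² A²
I_n = √(2.84×10⁻²²) = 1.69×10⁻¹¹ A = 16.9 pA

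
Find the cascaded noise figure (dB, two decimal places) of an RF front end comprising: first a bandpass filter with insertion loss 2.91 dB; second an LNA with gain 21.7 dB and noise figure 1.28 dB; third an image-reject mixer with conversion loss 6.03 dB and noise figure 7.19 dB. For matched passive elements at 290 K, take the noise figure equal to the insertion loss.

Convert to linear (a loss of L dB is a gain of −L dB): F_i = 10^(NF_i/10), G_i = 10^(G_i,dB/10)
  Stage 1: F_1 = 10^(2.91/10) = 1.954, G_1 = 10^(−2.91/10) = 0.5117
  Stage 2: F_2 = 10^(1.28/10) = 1.343, G_2 = 10^(21.7/10) = 147.9
  Stage 3: F_3 = 10^(7.19/10) = 5.236, G_3 = 10^(−6.03/10) = 0.2495
Friis cascade:
  F = 1.954 + (1.343 − 1)/0.5117 + (5.236 − 1)/75.68 = 2.680
NF = 10 log₁₀(2.680) = 4.28 dB

4.28 dB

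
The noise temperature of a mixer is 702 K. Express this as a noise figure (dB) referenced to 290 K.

5.34 dB

F = 1 + T_e/T₀ = 1 + 702/290 = 3.42069
NF = 10 log₁₀(3.42069) = 5.34 dB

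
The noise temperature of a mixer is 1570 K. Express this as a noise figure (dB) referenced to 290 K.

8.07 dB

F = 1 + T_e/T₀ = 1 + 1570/290 = 6.41379
NF = 10 log₁₀(6.41379) = 8.07 dB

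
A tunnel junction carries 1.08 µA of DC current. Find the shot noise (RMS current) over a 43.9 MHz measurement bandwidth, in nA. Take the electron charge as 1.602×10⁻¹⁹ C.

3.90 nA

I_n = √(2qI·B)
2qI·B = 2 × 1.602×10⁻¹⁹ × 1.08×10⁻⁶ × 4.39×10⁷ = 1.52×10⁻¹⁷ A²
I_n = √(1.52×10⁻¹⁷) = 3.90×10⁻⁹ A = 3.90 nA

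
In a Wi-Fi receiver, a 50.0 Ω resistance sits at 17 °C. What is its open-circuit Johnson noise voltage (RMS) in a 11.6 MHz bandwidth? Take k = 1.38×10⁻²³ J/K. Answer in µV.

3.05 µV

T = 17 °C + 273.15 = 290.15 K
V_n = √(4kTRB)
4kTRB = 4 × 1.38×10⁻²³ × 290.15 × 5.00×10¹ × 1.16×10⁷ = 9.29×10⁻¹² V²
V_n = √(9.29×10⁻¹²) = 3.05×10⁻⁶ V = 3.05 µV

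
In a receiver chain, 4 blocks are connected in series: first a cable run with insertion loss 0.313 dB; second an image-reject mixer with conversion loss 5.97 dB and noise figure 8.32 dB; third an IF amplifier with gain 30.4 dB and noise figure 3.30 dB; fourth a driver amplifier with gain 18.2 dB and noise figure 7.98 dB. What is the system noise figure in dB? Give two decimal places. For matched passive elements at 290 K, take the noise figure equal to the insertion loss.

10.85 dB

Convert to linear (a loss of L dB is a gain of −L dB): F_i = 10^(NF_i/10), G_i = 10^(G_i,dB/10)
  Stage 1: F_1 = 10^(0.313/10) = 1.075, G_1 = 10^(−0.313/10) = 0.9305
  Stage 2: F_2 = 10^(8.32/10) = 6.792, G_2 = 10^(−5.97/10) = 0.2529
  Stage 3: F_3 = 10^(3.30/10) = 2.138, G_3 = 10^(30.4/10) = 1096
  Stage 4: F_4 = 10^(7.98/10) = 6.281, G_4 = 10^(18.2/10) = 66.07
Friis cascade:
  F = 1.075 + (6.792 − 1)/0.9305 + (2.138 − 1)/0.2353 + (6.281 − 1)/258.0 = 12.16
NF = 10 log₁₀(12.16) = 10.85 dB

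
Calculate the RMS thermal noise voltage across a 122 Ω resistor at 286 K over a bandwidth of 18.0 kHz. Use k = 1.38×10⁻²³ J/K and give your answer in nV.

186 nV

V_n = √(4kTRB)
4kTRB = 4 × 1.38×10⁻²³ × 286 × 1.22×10² × 1.80×10⁴ = 3.47×10⁻¹⁴ V²
V_n = √(3.47×10⁻¹⁴) = 1.86×10⁻⁷ V = 186 nV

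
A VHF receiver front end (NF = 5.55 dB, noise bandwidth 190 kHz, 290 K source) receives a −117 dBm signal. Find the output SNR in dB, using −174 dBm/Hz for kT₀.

Noise floor: N = −174 + 10 log₁₀(B) + NF
10 log₁₀(1.90×10⁵) = 52.79 dB
N = −174 + 52.79 + 5.55 = −115.66 dBm
SNR = P_sig − N = −117 − (−115.66) = −1.34 dB → −1.3 dB

−1.3 dB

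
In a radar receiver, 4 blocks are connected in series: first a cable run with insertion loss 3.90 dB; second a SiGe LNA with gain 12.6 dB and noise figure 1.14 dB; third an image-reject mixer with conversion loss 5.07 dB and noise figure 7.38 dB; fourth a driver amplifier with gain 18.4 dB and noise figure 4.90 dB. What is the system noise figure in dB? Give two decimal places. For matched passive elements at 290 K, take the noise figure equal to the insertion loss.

Convert to linear (a loss of L dB is a gain of −L dB): F_i = 10^(NF_i/10), G_i = 10^(G_i,dB/10)
  Stage 1: F_1 = 10^(3.90/10) = 2.455, G_1 = 10^(−3.90/10) = 0.4074
  Stage 2: F_2 = 10^(1.14/10) = 1.300, G_2 = 10^(12.6/10) = 18.20
  Stage 3: F_3 = 10^(7.38/10) = 5.470, G_3 = 10^(−5.07/10) = 0.3112
  Stage 4: F_4 = 10^(4.90/10) = 3.090, G_4 = 10^(18.4/10) = 69.18
Friis cascade:
  F = 2.455 + (1.300 − 1)/0.4074 + (5.470 − 1)/7.413 + (3.090 − 1)/2.307 = 4.701
NF = 10 log₁₀(4.701) = 6.72 dB

6.72 dB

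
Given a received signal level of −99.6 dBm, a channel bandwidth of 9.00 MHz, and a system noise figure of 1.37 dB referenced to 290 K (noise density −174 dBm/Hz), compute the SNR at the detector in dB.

Noise floor: N = −174 + 10 log₁₀(B) + NF
10 log₁₀(9.00×10⁶) = 69.54 dB
N = −174 + 69.54 + 1.37 = −103.09 dBm
SNR = P_sig − N = −99.6 − (−103.09) = 3.49 dB → 3.5 dB

3.5 dB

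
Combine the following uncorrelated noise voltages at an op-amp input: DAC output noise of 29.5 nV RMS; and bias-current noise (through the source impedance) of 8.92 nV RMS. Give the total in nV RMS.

Uncorrelated sources add in power (mean-square): V_tot = √(ΣV_i²)
V_tot = √[(2.95×10⁻⁸)² + (8.92×10⁻⁹)²] = 3.08×10⁻⁸ V = 30.8 nV

30.8 nV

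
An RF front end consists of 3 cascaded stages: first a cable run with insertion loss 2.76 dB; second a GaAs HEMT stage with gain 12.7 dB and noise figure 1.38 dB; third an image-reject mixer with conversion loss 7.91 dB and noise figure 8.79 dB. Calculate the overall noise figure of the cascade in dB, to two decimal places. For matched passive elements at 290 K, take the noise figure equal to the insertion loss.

Convert to linear (a loss of L dB is a gain of −L dB): F_i = 10^(NF_i/10), G_i = 10^(G_i,dB/10)
  Stage 1: F_1 = 10^(2.76/10) = 1.888, G_1 = 10^(−2.76/10) = 0.5297
  Stage 2: F_2 = 10^(1.38/10) = 1.374, G_2 = 10^(12.7/10) = 18.62
  Stage 3: F_3 = 10^(8.79/10) = 7.568, G_3 = 10^(−7.91/10) = 0.1618
Friis cascade:
  F = 1.888 + (1.374 − 1)/0.5297 + (7.568 − 1)/9.863 = 3.260
NF = 10 log₁₀(3.260) = 5.13 dB

5.13 dB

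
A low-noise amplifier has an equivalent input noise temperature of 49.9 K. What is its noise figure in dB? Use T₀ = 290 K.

F = 1 + T_e/T₀ = 1 + 49.9/290 = 1.17207
NF = 10 log₁₀(1.17207) = 0.690 dB

0.690 dB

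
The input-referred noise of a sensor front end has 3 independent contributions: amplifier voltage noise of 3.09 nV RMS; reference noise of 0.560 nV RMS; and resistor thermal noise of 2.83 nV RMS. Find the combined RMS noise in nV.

Uncorrelated sources add in power (mean-square): V_tot = √(ΣV_i²)
V_tot = √[(3.09×10⁻⁹)² + (5.60×10⁻¹⁰)² + (2.83×10⁻⁹)²] = 4.23×10⁻⁹ V = 4.23 nV

4.23 nV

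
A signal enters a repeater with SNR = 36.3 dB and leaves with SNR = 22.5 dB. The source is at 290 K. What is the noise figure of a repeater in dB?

NF (dB) = SNR_in(dB) − SNR_out(dB) when the source is at T₀
NF = 36.3 − 22.5 = 13.8 dB

13.8 dB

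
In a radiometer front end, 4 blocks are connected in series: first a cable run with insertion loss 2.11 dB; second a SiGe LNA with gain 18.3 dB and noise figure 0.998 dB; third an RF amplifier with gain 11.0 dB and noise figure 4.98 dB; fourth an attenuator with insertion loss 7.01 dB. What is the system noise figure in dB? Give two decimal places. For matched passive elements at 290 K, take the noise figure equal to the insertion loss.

3.23 dB

Convert to linear (a loss of L dB is a gain of −L dB): F_i = 10^(NF_i/10), G_i = 10^(G_i,dB/10)
  Stage 1: F_1 = 10^(2.11/10) = 1.626, G_1 = 10^(−2.11/10) = 0.6152
  Stage 2: F_2 = 10^(0.998/10) = 1.258, G_2 = 10^(18.3/10) = 67.61
  Stage 3: F_3 = 10^(4.98/10) = 3.148, G_3 = 10^(11.0/10) = 12.59
  Stage 4: F_4 = 10^(7.01/10) = 5.023, G_4 = 10^(−7.01/10) = 0.1991
Friis cascade:
  F = 1.626 + (1.258 − 1)/0.6152 + (3.148 − 1)/41.59 + (5.023 − 1)/523.6 = 2.105
NF = 10 log₁₀(2.105) = 3.23 dB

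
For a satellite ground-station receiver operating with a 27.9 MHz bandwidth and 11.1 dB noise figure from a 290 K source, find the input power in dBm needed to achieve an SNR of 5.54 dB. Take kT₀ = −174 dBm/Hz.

−82.9 dBm

Sensitivity = −174 + 10 log₁₀(B) + NF + SNR_min
= −174 + 74.46 + 11.1 + 5.54
= −82.90 dBm → −82.9 dBm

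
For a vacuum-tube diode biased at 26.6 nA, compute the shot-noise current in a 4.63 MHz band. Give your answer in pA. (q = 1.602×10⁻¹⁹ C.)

199 pA

I_n = √(2qI·B)
2qI·B = 2 × 1.602×10⁻¹⁹ × 2.66×10⁻⁸ × 4.63×10⁶ = 3.95×10⁻²⁰ A²
I_n = √(3.95×10⁻²⁰) = 1.99×10⁻¹⁰ A = 199 pA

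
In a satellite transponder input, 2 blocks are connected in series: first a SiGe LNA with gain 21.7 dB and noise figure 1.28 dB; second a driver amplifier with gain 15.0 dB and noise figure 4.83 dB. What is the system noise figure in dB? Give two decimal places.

1.32 dB

Convert to linear (a loss of L dB is a gain of −L dB): F_i = 10^(NF_i/10), G_i = 10^(G_i,dB/10)
  Stage 1: F_1 = 10^(1.28/10) = 1.343, G_1 = 10^(21.7/10) = 147.9
  Stage 2: F_2 = 10^(4.83/10) = 3.041, G_2 = 10^(15.0/10) = 31.62
Friis cascade:
  F = 1.343 + (3.041 − 1)/147.9 = 1.357
NF = 10 log₁₀(1.357) = 1.32 dB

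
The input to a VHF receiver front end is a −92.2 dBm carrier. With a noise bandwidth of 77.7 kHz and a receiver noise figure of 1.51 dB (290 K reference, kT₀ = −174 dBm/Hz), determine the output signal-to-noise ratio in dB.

Noise floor: N = −174 + 10 log₁₀(B) + NF
10 log₁₀(7.77×10⁴) = 48.9 dB
N = −174 + 48.9 + 1.51 = −123.59 dBm
SNR = P_sig − N = −92.2 − (−123.59) = 31.39 dB → 31.4 dB

31.4 dB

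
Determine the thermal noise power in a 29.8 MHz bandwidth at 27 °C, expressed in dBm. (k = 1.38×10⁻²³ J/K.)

T = 27 °C + 273.15 = 300.15 K
P_n = kTB = 1.38×10⁻²³ × 300.15 × 2.98×10⁷ = 1.23×10⁻¹³ W
In dBm: 10 log₁₀(1.23×10⁻¹³ / 10⁻³) = −99.1 dBm

−99.1 dBm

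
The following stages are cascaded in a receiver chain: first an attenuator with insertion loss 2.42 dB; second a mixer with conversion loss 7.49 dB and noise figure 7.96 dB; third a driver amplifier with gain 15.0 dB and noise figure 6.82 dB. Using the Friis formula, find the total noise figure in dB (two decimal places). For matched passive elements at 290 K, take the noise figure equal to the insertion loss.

16.83 dB

Convert to linear (a loss of L dB is a gain of −L dB): F_i = 10^(NF_i/10), G_i = 10^(G_i,dB/10)
  Stage 1: F_1 = 10^(2.42/10) = 1.746, G_1 = 10^(−2.42/10) = 0.5728
  Stage 2: F_2 = 10^(7.96/10) = 6.252, G_2 = 10^(−7.49/10) = 0.1782
  Stage 3: F_3 = 10^(6.82/10) = 4.808, G_3 = 10^(15.0/10) = 31.62
Friis cascade:
  F = 1.746 + (6.252 − 1)/0.5728 + (4.808 − 1)/0.1021 = 48.22
NF = 10 log₁₀(48.22) = 16.83 dB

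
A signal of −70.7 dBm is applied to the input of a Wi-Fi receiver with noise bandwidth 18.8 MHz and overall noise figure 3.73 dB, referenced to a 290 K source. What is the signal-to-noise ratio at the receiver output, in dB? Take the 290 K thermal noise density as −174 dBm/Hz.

26.8 dB

Noise floor: N = −174 + 10 log₁₀(B) + NF
10 log₁₀(1.88×10⁷) = 72.74 dB
N = −174 + 72.74 + 3.73 = −97.53 dBm
SNR = P_sig − N = −70.7 − (−97.53) = 26.83 dB → 26.8 dB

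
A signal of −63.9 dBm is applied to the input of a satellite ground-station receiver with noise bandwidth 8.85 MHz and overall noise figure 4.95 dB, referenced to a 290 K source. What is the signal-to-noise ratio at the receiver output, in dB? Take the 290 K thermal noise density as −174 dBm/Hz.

35.7 dB

Noise floor: N = −174 + 10 log₁₀(B) + NF
10 log₁₀(8.85×10⁶) = 69.47 dB
N = −174 + 69.47 + 4.95 = −99.58 dBm
SNR = P_sig − N = −63.9 − (−99.58) = 35.68 dB → 35.7 dB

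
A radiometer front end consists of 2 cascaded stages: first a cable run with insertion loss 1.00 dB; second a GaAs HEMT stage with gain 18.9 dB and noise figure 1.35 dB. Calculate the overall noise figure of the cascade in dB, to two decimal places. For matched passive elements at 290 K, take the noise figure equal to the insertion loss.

Convert to linear (a loss of L dB is a gain of −L dB): F_i = 10^(NF_i/10), G_i = 10^(G_i,dB/10)
  Stage 1: F_1 = 10^(1.00/10) = 1.259, G_1 = 10^(−1.00/10) = 0.7943
  Stage 2: F_2 = 10^(1.35/10) = 1.365, G_2 = 10^(18.9/10) = 77.62
Friis cascade:
  F = 1.259 + (1.365 − 1)/0.7943 = 1.718
NF = 10 log₁₀(1.718) = 2.35 dB

2.35 dB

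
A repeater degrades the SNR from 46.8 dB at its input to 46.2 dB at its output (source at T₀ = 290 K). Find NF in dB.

0.6 dB

NF (dB) = SNR_in(dB) − SNR_out(dB) when the source is at T₀
NF = 46.8 − 46.2 = 0.6 dB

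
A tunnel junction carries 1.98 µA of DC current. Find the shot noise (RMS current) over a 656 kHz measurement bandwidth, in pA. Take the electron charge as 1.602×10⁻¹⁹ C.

I_n = √(2qI·B)
2qI·B = 2 × 1.602×10⁻¹⁹ × 1.98×10⁻⁶ × 6.56×10⁵ = 4.16×10⁻¹⁹ A²
I_n = √(4.16×10⁻¹⁹) = 6.45×10⁻¹⁰ A = 645 pA

645 pA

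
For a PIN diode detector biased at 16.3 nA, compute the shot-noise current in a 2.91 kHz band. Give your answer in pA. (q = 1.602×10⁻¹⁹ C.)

I_n = √(2qI·B)
2qI·B = 2 × 1.602×10⁻¹⁹ × 1.63×10⁻⁸ × 2.91×10³ = 1.52×10⁻²³ A²
I_n = √(1.52×10⁻²³) = 3.90×10⁻¹² A = 3.90 pA

3.90 pA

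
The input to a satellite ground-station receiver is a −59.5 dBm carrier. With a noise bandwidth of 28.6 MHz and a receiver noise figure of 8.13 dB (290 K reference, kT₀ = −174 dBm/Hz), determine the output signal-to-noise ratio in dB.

31.8 dB

Noise floor: N = −174 + 10 log₁₀(B) + NF
10 log₁₀(2.86×10⁷) = 74.56 dB
N = −174 + 74.56 + 8.13 = −91.31 dBm
SNR = P_sig − N = −59.5 − (−91.31) = 31.81 dB → 31.8 dB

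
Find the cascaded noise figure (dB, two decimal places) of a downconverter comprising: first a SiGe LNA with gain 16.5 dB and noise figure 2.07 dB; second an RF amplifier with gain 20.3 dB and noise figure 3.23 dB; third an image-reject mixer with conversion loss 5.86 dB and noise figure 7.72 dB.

2.14 dB

Convert to linear (a loss of L dB is a gain of −L dB): F_i = 10^(NF_i/10), G_i = 10^(G_i,dB/10)
  Stage 1: F_1 = 10^(2.07/10) = 1.611, G_1 = 10^(16.5/10) = 44.67
  Stage 2: F_2 = 10^(3.23/10) = 2.104, G_2 = 10^(20.3/10) = 107.2
  Stage 3: F_3 = 10^(7.72/10) = 5.916, G_3 = 10^(−5.86/10) = 0.2594
Friis cascade:
  F = 1.611 + (2.104 − 1)/44.67 + (5.916 − 1)/4786 = 1.636
NF = 10 log₁₀(1.636) = 2.14 dB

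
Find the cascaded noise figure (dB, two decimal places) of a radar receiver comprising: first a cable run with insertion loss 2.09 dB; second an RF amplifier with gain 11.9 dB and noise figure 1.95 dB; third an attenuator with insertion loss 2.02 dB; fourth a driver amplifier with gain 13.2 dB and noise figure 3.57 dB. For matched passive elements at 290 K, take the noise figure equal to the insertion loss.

4.49 dB

Convert to linear (a loss of L dB is a gain of −L dB): F_i = 10^(NF_i/10), G_i = 10^(G_i,dB/10)
  Stage 1: F_1 = 10^(2.09/10) = 1.618, G_1 = 10^(−2.09/10) = 0.6180
  Stage 2: F_2 = 10^(1.95/10) = 1.567, G_2 = 10^(11.9/10) = 15.49
  Stage 3: F_3 = 10^(2.02/10) = 1.592, G_3 = 10^(−2.02/10) = 0.6281
  Stage 4: F_4 = 10^(3.57/10) = 2.275, G_4 = 10^(13.2/10) = 20.89
Friis cascade:
  F = 1.618 + (1.567 − 1)/0.6180 + (1.592 − 1)/9.572 + (2.275 − 1)/6.012 = 2.809
NF = 10 log₁₀(2.809) = 4.49 dB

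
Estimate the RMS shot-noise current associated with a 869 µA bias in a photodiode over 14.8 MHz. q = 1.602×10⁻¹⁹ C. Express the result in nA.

64.2 nA

I_n = √(2qI·B)
2qI·B = 2 × 1.602×10⁻¹⁹ × 8.69×10⁻⁴ × 1.48×10⁷ = 4.12×10⁻¹⁵ A²
I_n = √(4.12×10⁻¹⁵) = 6.42×10⁻⁸ A = 64.2 nA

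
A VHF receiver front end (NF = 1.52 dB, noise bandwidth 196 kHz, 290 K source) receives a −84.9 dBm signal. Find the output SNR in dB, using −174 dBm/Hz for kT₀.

34.7 dB

Noise floor: N = −174 + 10 log₁₀(B) + NF
10 log₁₀(1.96×10⁵) = 52.92 dB
N = −174 + 52.92 + 1.52 = −119.56 dBm
SNR = P_sig − N = −84.9 − (−119.56) = 34.66 dB → 34.7 dB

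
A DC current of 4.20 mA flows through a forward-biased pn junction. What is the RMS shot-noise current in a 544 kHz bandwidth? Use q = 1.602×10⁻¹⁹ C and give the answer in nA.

I_n = √(2qI·B)
2qI·B = 2 × 1.602×10⁻¹⁹ × 4.20×10⁻³ × 5.44×10⁵ = 7.32×10⁻¹⁶ A²
I_n = √(7.32×10⁻¹⁶) = 2.71×10⁻⁸ A = 27.1 nA

27.1 nA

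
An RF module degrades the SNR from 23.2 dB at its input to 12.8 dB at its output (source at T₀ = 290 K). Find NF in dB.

10.4 dB

NF (dB) = SNR_in(dB) − SNR_out(dB) when the source is at T₀
NF = 23.2 − 12.8 = 10.4 dB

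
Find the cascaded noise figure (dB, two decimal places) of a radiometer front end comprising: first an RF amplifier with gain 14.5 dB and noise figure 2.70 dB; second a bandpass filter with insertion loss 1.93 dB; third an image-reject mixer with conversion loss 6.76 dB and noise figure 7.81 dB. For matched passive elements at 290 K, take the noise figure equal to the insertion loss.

3.35 dB

Convert to linear (a loss of L dB is a gain of −L dB): F_i = 10^(NF_i/10), G_i = 10^(G_i,dB/10)
  Stage 1: F_1 = 10^(2.70/10) = 1.862, G_1 = 10^(14.5/10) = 28.18
  Stage 2: F_2 = 10^(1.93/10) = 1.560, G_2 = 10^(−1.93/10) = 0.6412
  Stage 3: F_3 = 10^(7.81/10) = 6.039, G_3 = 10^(−6.76/10) = 0.2109
Friis cascade:
  F = 1.862 + (1.560 − 1)/28.18 + (6.039 − 1)/18.07 = 2.161
NF = 10 log₁₀(2.161) = 3.35 dB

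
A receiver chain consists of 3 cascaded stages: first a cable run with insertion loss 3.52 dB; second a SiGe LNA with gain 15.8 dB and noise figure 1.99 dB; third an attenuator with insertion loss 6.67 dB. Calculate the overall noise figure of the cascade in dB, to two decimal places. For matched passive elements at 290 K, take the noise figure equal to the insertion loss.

Convert to linear (a loss of L dB is a gain of −L dB): F_i = 10^(NF_i/10), G_i = 10^(G_i,dB/10)
  Stage 1: F_1 = 10^(3.52/10) = 2.249, G_1 = 10^(−3.52/10) = 0.4446
  Stage 2: F_2 = 10^(1.99/10) = 1.581, G_2 = 10^(15.8/10) = 38.02
  Stage 3: F_3 = 10^(6.67/10) = 4.645, G_3 = 10^(−6.67/10) = 0.2153
Friis cascade:
  F = 2.249 + (1.581 − 1)/0.4446 + (4.645 − 1)/16.90 = 3.772
NF = 10 log₁₀(3.772) = 5.77 dB

5.77 dB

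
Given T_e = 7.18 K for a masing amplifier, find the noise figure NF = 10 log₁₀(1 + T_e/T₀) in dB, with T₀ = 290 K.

0.106 dB

F = 1 + T_e/T₀ = 1 + 7.18/290 = 1.02476
NF = 10 log₁₀(1.02476) = 0.106 dB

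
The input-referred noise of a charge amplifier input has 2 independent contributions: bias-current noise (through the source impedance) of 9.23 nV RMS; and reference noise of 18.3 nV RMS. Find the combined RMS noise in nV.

20.5 nV

Uncorrelated sources add in power (mean-square): V_tot = √(ΣV_i²)
V_tot = √[(9.23×10⁻⁹)² + (1.83×10⁻⁸)²] = 2.05×10⁻⁸ V = 20.5 nV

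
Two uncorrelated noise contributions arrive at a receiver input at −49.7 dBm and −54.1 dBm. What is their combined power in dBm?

−48.4 dBm

Convert to linear, add, convert back:
P₁ = 1.07×10⁻⁸ W, P₂ = 3.89×10⁻⁹ W
P_tot = 1.46×10⁻⁸ W → 10 log₁₀(P_tot / 10⁻³) = −48.4 dBm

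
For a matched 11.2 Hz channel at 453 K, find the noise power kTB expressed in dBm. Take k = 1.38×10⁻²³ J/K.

P_n = kTB = 1.38×10⁻²³ × 453 × 1.12×10¹ = 7.00×10⁻²⁰ W
In dBm: 10 log₁₀(7.00×10⁻²⁰ / 10⁻³) = −161.5 dBm

−161.5 dBm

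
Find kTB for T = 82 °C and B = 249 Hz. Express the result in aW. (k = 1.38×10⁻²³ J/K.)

T = 82 °C + 273.15 = 355.15 K
P_n = kTB = 1.38×10⁻²³ × 355.15 × 2.49×10² = 1.22×10⁻¹⁸ W = 1.22 aW

1.22 aW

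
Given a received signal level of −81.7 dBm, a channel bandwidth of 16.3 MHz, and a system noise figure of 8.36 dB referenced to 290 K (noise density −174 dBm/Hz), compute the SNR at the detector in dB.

11.8 dB

Noise floor: N = −174 + 10 log₁₀(B) + NF
10 log₁₀(1.63×10⁷) = 72.12 dB
N = −174 + 72.12 + 8.36 = −93.52 dBm
SNR = P_sig − N = −81.7 − (−93.52) = 11.82 dB → 11.8 dB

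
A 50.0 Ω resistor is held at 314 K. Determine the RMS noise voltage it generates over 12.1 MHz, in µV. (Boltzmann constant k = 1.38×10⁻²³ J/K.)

3.24 µV

V_n = √(4kTRB)
4kTRB = 4 × 1.38×10⁻²³ × 314 × 5.00×10¹ × 1.21×10⁷ = 1.05×10⁻¹¹ V²
V_n = √(1.05×10⁻¹¹) = 3.24×10⁻⁶ V = 3.24 µV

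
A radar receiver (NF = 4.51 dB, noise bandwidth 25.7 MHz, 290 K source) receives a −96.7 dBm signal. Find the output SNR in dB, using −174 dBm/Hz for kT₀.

Noise floor: N = −174 + 10 log₁₀(B) + NF
10 log₁₀(2.57×10⁷) = 74.1 dB
N = −174 + 74.1 + 4.51 = −95.39 dBm
SNR = P_sig − N = −96.7 − (−95.39) = −1.31 dB → −1.3 dB

−1.3 dB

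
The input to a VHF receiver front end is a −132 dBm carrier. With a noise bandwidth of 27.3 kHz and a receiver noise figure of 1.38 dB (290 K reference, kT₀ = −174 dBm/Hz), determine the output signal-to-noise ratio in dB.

Noise floor: N = −174 + 10 log₁₀(B) + NF
10 log₁₀(2.73×10⁴) = 44.36 dB
N = −174 + 44.36 + 1.38 = −128.26 dBm
SNR = P_sig − N = −132 − (−128.26) = −3.74 dB → −3.7 dB

−3.7 dB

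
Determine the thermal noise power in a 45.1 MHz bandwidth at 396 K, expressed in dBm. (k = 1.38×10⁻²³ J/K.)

−96.1 dBm

P_n = kTB = 1.38×10⁻²³ × 396 × 4.51×10⁷ = 2.46×10⁻¹³ W
In dBm: 10 log₁₀(2.46×10⁻¹³ / 10⁻³) = −96.1 dBm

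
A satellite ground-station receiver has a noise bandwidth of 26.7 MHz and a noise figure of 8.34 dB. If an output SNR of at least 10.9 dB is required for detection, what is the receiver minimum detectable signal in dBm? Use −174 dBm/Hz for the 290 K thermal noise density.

−80.5 dBm

Sensitivity = −174 + 10 log₁₀(B) + NF + SNR_min
= −174 + 74.27 + 8.34 + 10.9
= −80.49 dBm → −80.5 dBm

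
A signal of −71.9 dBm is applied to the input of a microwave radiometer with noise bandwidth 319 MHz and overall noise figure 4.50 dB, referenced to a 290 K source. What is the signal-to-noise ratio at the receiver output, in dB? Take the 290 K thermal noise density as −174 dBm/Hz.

Noise floor: N = −174 + 10 log₁₀(B) + NF
10 log₁₀(3.19×10⁸) = 85.04 dB
N = −174 + 85.04 + 4.50 = −84.46 dBm
SNR = P_sig − N = −71.9 − (−84.46) = 12.56 dB → 12.6 dB

12.6 dB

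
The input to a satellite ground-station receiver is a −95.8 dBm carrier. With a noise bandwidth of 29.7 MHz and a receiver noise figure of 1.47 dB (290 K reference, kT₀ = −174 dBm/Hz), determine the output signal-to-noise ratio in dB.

2.0 dB

Noise floor: N = −174 + 10 log₁₀(B) + NF
10 log₁₀(2.97×10⁷) = 74.73 dB
N = −174 + 74.73 + 1.47 = −97.80 dBm
SNR = P_sig − N = −95.8 − (−97.80) = 2.00 dB → 2.0 dB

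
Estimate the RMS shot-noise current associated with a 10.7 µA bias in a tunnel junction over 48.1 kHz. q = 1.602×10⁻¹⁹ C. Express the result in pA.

406 pA

I_n = √(2qI·B)
2qI·B = 2 × 1.602×10⁻¹⁹ × 1.07×10⁻⁵ × 4.81×10⁴ = 1.65×10⁻¹⁹ A²
I_n = √(1.65×10⁻¹⁹) = 4.06×10⁻¹⁰ A = 406 pA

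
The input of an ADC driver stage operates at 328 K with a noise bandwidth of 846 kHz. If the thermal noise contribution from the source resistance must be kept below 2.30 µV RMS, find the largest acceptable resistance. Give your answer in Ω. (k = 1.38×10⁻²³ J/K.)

Johnson–Nyquist: V_n = √(4kTRB) ⇒ R = V_n² / (4kTB)
4kTB = 4 × 1.38×10⁻²³ × 328 × 8.46×10⁵ = 1.53×10⁻¹⁴
R = (2.30×10⁻⁶)² / 1.53×10⁻¹⁴ = 3.45×10² Ω = 345 Ω

345 Ω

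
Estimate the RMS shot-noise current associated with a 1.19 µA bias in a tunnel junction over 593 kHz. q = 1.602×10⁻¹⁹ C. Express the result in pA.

475 pA

I_n = √(2qI·B)
2qI·B = 2 × 1.602×10⁻¹⁹ × 1.19×10⁻⁶ × 5.93×10⁵ = 2.26×10⁻¹⁹ A²
I_n = √(2.26×10⁻¹⁹) = 4.75×10⁻¹⁰ A = 475 pA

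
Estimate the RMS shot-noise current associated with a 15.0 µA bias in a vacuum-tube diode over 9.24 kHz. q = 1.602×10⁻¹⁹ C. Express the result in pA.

211 pA

I_n = √(2qI·B)
2qI·B = 2 × 1.602×10⁻¹⁹ × 1.50×10⁻⁵ × 9.24×10³ = 4.44×10⁻²⁰ A²
I_n = √(4.44×10⁻²⁰) = 2.11×10⁻¹⁰ A = 211 pA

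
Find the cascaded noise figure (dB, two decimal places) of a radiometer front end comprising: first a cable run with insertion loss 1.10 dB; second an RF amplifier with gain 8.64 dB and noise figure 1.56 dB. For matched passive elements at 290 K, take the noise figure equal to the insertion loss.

2.66 dB

Convert to linear (a loss of L dB is a gain of −L dB): F_i = 10^(NF_i/10), G_i = 10^(G_i,dB/10)
  Stage 1: F_1 = 10^(1.10/10) = 1.288, G_1 = 10^(−1.10/10) = 0.7762
  Stage 2: F_2 = 10^(1.56/10) = 1.432, G_2 = 10^(8.64/10) = 7.311
Friis cascade:
  F = 1.288 + (1.432 − 1)/0.7762 = 1.845
NF = 10 log₁₀(1.845) = 2.66 dB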